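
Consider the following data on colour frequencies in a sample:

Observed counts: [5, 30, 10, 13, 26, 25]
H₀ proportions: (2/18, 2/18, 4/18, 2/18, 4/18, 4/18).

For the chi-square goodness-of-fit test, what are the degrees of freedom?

df = k − 1 = 6 − 1 = 5

degrees of freedom = 5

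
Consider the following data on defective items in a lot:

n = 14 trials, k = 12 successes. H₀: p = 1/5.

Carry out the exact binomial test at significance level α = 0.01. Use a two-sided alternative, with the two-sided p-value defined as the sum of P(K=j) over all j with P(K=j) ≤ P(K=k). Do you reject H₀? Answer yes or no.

reject H₀: yes

Exact binomial: n=14, k=12, p₀=1/5=0.2000
P(X=j) = C(n,j)·p₀^j·(1−p₀)^(n−j); p = Σ P(X=j) over j with P(X=j) ≤ P(X=12)
p-value (two-sided) = 0.00000
At α=0.01: p < α → reject H₀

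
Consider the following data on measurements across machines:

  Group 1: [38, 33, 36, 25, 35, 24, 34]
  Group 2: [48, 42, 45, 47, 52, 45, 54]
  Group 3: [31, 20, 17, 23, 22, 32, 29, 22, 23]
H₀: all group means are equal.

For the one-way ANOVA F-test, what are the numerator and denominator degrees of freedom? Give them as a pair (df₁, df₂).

degrees of freedom = [2, 20]

k = 3 groups, N = 23 total
df = (k−1, N−k) = (3−1, 23−3) = (2, 20)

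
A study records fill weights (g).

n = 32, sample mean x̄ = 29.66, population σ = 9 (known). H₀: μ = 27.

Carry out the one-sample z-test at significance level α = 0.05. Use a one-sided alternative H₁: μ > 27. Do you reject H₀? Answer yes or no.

reject H₀: yes

SE = σ/√n = 9/√32 = 1.5910
z = (x̄−μ₀)/SE = (29.66−27)/1.5910 = 1.6719
p-value (one-sided, H₁ greater) = 0.04727
At α=0.05: p < α → reject H₀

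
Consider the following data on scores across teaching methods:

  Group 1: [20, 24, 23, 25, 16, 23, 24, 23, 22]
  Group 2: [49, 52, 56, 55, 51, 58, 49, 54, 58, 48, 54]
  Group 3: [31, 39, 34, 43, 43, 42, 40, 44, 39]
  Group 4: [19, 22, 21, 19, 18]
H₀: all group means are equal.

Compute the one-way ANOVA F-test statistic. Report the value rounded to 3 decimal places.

Group means [22.22, 53.09, 39.44, 19.80], grand mean 36.412
SSB = Σnᵢ(x̄ᵢ−x̄)² = 6334.748; SSW = ΣΣ(x−x̄ᵢ)² = 351.487
MSB = 6334.748/3 = 2111.5828; MSW = 351.487/30 = 11.7162
F = MSB/MSW = 180.2272
df = (3, 30)

test statistic = 180.227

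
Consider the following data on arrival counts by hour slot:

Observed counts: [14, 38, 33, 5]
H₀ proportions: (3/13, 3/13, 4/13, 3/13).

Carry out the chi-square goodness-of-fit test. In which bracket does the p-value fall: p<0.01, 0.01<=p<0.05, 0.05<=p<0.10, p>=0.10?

n = 90; E_i = n·p_i = [20.77, 20.77, 27.69, 20.77]
χ² = (14−20.77)²/20.77 + (38−20.77)²/20.77 + (33−27.69)²/27.69 + (5−20.77)²/20.77 = 29.4917
df = 3
p-value (upper-tail) = 0.00000
→ bracket: p<0.01

p-value bracket: p<0.01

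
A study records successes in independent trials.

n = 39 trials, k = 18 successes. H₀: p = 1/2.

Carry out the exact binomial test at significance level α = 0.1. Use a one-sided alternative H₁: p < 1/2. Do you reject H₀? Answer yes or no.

Exact binomial: n=39, k=18, p₀=1/2=0.5000
P(X≤18) from Σ C(n,i)·p₀^i·(1−p₀)^(n−i)
p-value (one-sided, H₁ less) = 0.37463
At α=0.1: p ≥ α → fail to reject H₀

reject H₀: no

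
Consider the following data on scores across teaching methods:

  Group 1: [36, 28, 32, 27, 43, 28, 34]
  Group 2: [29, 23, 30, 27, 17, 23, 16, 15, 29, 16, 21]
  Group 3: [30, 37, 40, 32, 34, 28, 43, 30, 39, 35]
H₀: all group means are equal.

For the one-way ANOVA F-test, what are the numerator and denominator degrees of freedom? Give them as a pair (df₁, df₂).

degrees of freedom = [2, 25]

k = 3 groups, N = 28 total
df = (k−1, N−k) = (3−1, 28−3) = (2, 25)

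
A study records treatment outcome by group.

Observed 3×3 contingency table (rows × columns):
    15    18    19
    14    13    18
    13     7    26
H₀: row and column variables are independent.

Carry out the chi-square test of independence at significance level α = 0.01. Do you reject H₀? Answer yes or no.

reject H₀: no

Row totals [52, 45, 46], col totals [42, 38, 63], n=143
χ² = (15−15.27)²/15.27 + (18−13.82)²/13.82 + (19−22.91)²/22.91 + (14−13.22)²/13.22 + (13−11.96)²/11.96 + (18−19.83)²/19.83 + (13−13.51)²/13.51 + (7−12.22)²/12.22 + (26−20.27)²/20.27 = 6.1169
df = 4
p-value (upper-tail) = 0.19059
At α=0.01: p ≥ α → fail to reject H₀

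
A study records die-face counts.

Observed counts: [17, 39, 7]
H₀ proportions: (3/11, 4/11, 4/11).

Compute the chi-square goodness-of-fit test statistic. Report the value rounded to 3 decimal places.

n = 63; E_i = n·p_i = [17.18, 22.91, 22.91]
χ² = (17−17.18)²/17.18 + (39−22.91)²/22.91 + (7−22.91)²/22.91 = 22.3519
df = 2

test statistic = 22.352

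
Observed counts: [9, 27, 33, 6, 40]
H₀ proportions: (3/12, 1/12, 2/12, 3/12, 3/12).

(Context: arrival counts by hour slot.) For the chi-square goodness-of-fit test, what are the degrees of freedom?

df = k − 1 = 5 − 1 = 4

degrees of freedom = 4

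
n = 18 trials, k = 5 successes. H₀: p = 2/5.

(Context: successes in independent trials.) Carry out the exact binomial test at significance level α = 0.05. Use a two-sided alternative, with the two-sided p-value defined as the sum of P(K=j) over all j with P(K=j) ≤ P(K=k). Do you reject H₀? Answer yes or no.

reject H₀: no

Exact binomial: n=18, k=5, p₀=2/5=0.4000
P(X=j) = C(n,j)·p₀^j·(1−p₀)^(n−j); p = Σ P(X=j) over j with P(X=j) ≤ P(X=5)
p-value (two-sided) = 0.34347
At α=0.05: p ≥ α → fail to reject H₀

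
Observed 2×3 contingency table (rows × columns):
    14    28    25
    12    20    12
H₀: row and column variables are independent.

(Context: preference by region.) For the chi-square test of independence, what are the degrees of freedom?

df = (r−1)(c−1) = (2−1)·(3−1) = 2

degrees of freedom = 2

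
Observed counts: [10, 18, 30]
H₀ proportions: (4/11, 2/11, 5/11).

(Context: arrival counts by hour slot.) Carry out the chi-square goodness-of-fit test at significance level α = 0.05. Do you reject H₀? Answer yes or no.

n = 58; E_i = n·p_i = [21.09, 10.55, 26.36]
χ² = (10−21.09)²/21.09 + (18−10.55)²/10.55 + (30−26.36)²/26.36 = 11.6034
df = 2
p-value (upper-tail) = 0.00302
At α=0.05: p < α → reject H₀

reject H₀: yes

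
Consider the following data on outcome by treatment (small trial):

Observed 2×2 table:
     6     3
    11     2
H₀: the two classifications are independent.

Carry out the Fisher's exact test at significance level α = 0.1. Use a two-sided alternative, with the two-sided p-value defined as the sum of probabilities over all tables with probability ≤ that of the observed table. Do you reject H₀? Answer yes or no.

Margins: r₁=9, r₂=13, c₁=17, c₂=5, n=22
p_obs = C(9,6)·C(13,11)/C(22,17); sum pmf over tables with pmf ≤ p_obs
p-value (two-sided) = 0.60902
At α=0.1: p ≥ α → fail to reject H₀

reject H₀: no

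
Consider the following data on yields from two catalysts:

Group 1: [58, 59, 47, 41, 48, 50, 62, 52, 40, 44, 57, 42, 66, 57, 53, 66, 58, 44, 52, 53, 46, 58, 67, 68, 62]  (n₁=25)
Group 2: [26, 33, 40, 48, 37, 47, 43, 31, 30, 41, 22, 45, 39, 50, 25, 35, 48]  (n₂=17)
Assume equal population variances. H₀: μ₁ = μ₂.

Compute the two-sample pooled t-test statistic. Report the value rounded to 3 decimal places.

x̄₁=54.000, s₁=8.554, n₁=25
x̄₂=37.647, s₂=8.760, n₂=17
s_p² = [24·8.554² + 16·8.760²]/40 = 74.5971
SE = √(s_p²·(1/25+1/17)) = 2.7151
t = (54.000−37.647)/2.7151 = 6.0229
df = 40

test statistic = 6.023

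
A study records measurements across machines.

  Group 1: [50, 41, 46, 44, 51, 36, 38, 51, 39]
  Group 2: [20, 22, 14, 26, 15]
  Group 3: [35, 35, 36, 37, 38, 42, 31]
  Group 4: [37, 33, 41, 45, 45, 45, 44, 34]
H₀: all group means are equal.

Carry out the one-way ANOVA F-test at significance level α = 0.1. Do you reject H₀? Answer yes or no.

reject H₀: yes

Group means [44.00, 19.40, 36.29, 40.50], grand mean 36.931
SSB = Σnᵢ(x̄ᵢ−x̄)² = 2091.233; SSW = ΣΣ(x−x̄ᵢ)² = 622.629
MSB = 2091.233/3 = 697.0778; MSW = 622.629/25 = 24.9051
F = MSB/MSW = 27.9893
df = (3, 25)
p-value (upper-tail) = 0.00000
At α=0.1: p < α → reject H₀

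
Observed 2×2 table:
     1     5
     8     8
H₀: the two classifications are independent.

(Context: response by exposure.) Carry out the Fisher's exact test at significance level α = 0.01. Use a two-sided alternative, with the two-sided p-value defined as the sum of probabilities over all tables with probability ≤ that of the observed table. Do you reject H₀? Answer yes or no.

reject H₀: no

Margins: r₁=6, r₂=16, c₁=9, c₂=13, n=22
p_obs = C(6,1)·C(16,8)/C(22,9); sum pmf over tables with pmf ≤ p_obs
p-value (two-sided) = 0.33304
At α=0.01: p ≥ α → fail to reject H₀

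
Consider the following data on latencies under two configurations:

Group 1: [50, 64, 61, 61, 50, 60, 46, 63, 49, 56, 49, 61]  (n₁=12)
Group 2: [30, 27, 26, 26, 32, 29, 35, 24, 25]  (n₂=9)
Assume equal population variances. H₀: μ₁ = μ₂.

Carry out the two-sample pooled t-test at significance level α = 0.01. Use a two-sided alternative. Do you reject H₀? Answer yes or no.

reject H₀: yes

x̄₁=55.833, s₁=6.562, n₁=12
x̄₂=28.222, s₂=3.598, n₂=9
s_p² = [11·6.562² + 8·3.598²]/19 = 30.3801
SE = √(s_p²·(1/12+1/9)) = 2.4305
t = (55.833−28.222)/2.4305 = 11.3603
df = 19
p-value (two-sided) = 0.00000
At α=0.01: p < α → reject H₀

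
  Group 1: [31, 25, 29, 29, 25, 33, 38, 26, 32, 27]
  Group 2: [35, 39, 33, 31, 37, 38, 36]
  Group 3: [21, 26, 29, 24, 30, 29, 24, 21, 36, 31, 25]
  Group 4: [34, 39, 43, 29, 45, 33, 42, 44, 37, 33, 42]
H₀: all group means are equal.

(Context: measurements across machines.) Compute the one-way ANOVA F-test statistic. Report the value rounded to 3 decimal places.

test statistic = 14.437

Group means [29.50, 35.57, 26.91, 38.27], grand mean 32.333
SSB = Σnᵢ(x̄ᵢ−x̄)² = 865.361; SSW = ΣΣ(x−x̄ᵢ)² = 699.305
MSB = 865.361/3 = 288.4538; MSW = 699.305/35 = 19.9801
F = MSB/MSW = 14.4370
df = (3, 35)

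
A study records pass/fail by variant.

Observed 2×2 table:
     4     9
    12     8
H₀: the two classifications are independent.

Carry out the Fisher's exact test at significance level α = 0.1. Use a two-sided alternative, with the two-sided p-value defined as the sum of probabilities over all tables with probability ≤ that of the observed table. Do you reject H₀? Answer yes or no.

reject H₀: no

Margins: r₁=13, r₂=20, c₁=16, c₂=17, n=33
p_obs = C(13,4)·C(20,12)/C(33,16); sum pmf over tables with pmf ≤ p_obs
p-value (two-sided) = 0.15706
At α=0.1: p ≥ α → fail to reject H₀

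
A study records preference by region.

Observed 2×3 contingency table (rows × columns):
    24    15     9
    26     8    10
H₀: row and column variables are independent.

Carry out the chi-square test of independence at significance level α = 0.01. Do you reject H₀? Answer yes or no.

Row totals [48, 44], col totals [50, 23, 19], n=92
χ² = (24−26.09)²/26.09 + (15−12.00)²/12.00 + (9−9.91)²/9.91 + (26−23.91)²/23.91 + (8−11.00)²/11.00 + (10−9.09)²/9.09 = 2.0931
df = 2
p-value (upper-tail) = 0.35115
At α=0.01: p ≥ α → fail to reject H₀

reject H₀: no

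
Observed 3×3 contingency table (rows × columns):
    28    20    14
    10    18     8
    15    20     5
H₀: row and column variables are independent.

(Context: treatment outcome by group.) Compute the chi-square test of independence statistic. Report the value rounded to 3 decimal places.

test statistic = 5.800

Row totals [62, 36, 40], col totals [53, 58, 27], n=138
χ² = (28−23.81)²/23.81 + (20−26.06)²/26.06 + (14−12.13)²/12.13 + (10−13.83)²/13.83 + (18−15.13)²/15.13 + (8−7.04)²/7.04 + (15−15.36)²/15.36 + (20−16.81)²/16.81 + (5−7.83)²/7.83 = 5.7999
df = 4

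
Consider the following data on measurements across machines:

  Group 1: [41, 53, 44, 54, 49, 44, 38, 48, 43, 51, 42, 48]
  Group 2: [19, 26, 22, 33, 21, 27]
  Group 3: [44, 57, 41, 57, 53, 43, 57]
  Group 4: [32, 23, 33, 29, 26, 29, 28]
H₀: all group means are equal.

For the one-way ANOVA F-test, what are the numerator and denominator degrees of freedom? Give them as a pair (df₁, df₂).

k = 4 groups, N = 32 total
df = (k−1, N−k) = (4−1, 32−4) = (3, 28)

degrees of freedom = [3, 28]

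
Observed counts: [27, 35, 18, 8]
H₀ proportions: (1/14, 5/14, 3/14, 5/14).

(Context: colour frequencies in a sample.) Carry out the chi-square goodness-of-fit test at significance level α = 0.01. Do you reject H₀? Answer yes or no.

n = 88; E_i = n·p_i = [6.29, 31.43, 18.86, 31.43]
χ² = (27−6.29)²/6.29 + (35−31.43)²/31.43 + (18−18.86)²/18.86 + (8−31.43)²/31.43 = 86.1727
df = 3
p-value (upper-tail) = 0.00000
At α=0.01: p < α → reject H₀

reject H₀: yes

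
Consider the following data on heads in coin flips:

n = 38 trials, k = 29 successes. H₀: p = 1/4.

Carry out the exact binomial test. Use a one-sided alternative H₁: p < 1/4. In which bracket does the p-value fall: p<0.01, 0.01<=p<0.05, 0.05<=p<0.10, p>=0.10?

p-value bracket: p>=0.10

Exact binomial: n=38, k=29, p₀=1/4=0.2500
P(X≤29) from Σ C(n,i)·p₀^i·(1−p₀)^(n−i)
p-value (one-sided, H₁ less) = 1.00000
→ bracket: p>=0.10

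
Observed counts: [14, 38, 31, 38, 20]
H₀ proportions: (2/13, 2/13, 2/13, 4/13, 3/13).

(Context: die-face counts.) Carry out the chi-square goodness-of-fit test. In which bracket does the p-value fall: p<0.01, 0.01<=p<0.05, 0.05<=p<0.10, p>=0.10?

n = 141; E_i = n·p_i = [21.69, 21.69, 21.69, 43.38, 32.54]
χ² = (14−21.69)²/21.69 + (38−21.69)²/21.69 + (31−21.69)²/21.69 + (38−43.38)²/43.38 + (20−32.54)²/32.54 = 24.4811
df = 4
p-value (upper-tail) = 0.00006
→ bracket: p<0.01

p-value bracket: p<0.01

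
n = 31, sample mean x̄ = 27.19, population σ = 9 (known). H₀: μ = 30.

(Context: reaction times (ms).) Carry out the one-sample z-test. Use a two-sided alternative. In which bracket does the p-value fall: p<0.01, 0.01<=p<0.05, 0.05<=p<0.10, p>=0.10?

SE = σ/√n = 9/√31 = 1.6164
z = (x̄−μ₀)/SE = (27.19−30)/1.6164 = -1.7384
p-value (two-sided) = 0.08214
→ bracket: 0.05<=p<0.10

p-value bracket: 0.05<=p<0.10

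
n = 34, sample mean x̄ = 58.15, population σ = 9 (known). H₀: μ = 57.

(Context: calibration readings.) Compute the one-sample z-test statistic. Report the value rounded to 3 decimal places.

SE = σ/√n = 9/√34 = 1.5435
z = (x̄−μ₀)/SE = (58.15−57)/1.5435 = 0.7451

test statistic = 0.745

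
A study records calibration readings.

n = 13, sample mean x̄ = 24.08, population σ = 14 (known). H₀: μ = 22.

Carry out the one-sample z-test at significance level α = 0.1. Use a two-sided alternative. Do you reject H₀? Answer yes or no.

reject H₀: no

SE = σ/√n = 14/√13 = 3.8829
z = (x̄−μ₀)/SE = (24.08−22)/3.8829 = 0.5357
p-value (two-sided) = 0.59218
At α=0.1: p ≥ α → fail to reject H₀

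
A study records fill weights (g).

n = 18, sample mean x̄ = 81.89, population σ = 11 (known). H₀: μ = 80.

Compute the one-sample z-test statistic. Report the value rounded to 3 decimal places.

test statistic = 0.729

SE = σ/√n = 11/√18 = 2.5927
z = (x̄−μ₀)/SE = (81.89−80)/2.5927 = 0.7290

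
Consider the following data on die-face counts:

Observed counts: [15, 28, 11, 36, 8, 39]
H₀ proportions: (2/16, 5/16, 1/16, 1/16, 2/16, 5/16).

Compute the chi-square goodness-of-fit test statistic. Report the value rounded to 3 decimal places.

test statistic = 99.204

n = 137; E_i = n·p_i = [17.12, 42.81, 8.56, 8.56, 17.12, 42.81]
χ² = (15−17.12)²/17.12 + (28−42.81)²/42.81 + (11−8.56)²/8.56 + (36−8.56)²/8.56 + (8−17.12)²/17.12 + (39−42.81)²/42.81 = 99.2044
df = 5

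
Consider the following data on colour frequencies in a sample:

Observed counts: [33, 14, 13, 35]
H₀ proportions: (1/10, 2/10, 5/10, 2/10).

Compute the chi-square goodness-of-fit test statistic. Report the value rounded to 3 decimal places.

n = 95; E_i = n·p_i = [9.50, 19.00, 47.50, 19.00]
χ² = (33−9.50)²/9.50 + (14−19.00)²/19.00 + (13−47.50)²/47.50 + (35−19.00)²/19.00 = 97.9789
df = 3

test statistic = 97.979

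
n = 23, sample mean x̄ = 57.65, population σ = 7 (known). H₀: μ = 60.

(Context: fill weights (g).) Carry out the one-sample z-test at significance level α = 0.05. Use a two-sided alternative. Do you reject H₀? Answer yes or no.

SE = σ/√n = 7/√23 = 1.4596
z = (x̄−μ₀)/SE = (57.65−60)/1.4596 = -1.6100
p-value (two-sided) = 0.10739
At α=0.05: p ≥ α → fail to reject H₀

reject H₀: no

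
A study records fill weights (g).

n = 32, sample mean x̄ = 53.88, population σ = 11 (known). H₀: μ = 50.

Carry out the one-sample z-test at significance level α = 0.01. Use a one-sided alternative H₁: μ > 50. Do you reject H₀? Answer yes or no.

reject H₀: no

SE = σ/√n = 11/√32 = 1.9445
z = (x̄−μ₀)/SE = (53.88−50)/1.9445 = 1.9953
p-value (one-sided, H₁ greater) = 0.02300
At α=0.01: p ≥ α → fail to reject H₀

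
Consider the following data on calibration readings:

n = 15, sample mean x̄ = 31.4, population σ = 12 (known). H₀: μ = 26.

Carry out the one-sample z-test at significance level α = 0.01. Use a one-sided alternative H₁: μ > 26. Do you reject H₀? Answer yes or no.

SE = σ/√n = 12/√15 = 3.0984
z = (x̄−μ₀)/SE = (31.4−26)/3.0984 = 1.7428
p-value (one-sided, H₁ greater) = 0.04068
At α=0.01: p ≥ α → fail to reject H₀

reject H₀: no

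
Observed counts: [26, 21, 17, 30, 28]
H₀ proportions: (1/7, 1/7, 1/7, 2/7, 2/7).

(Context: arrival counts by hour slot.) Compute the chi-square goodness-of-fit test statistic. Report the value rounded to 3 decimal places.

test statistic = 6.984

n = 122; E_i = n·p_i = [17.43, 17.43, 17.43, 34.86, 34.86]
χ² = (26−17.43)²/17.43 + (21−17.43)²/17.43 + (17−17.43)²/17.43 + (30−34.86)²/34.86 + (28−34.86)²/34.86 = 6.9836
df = 4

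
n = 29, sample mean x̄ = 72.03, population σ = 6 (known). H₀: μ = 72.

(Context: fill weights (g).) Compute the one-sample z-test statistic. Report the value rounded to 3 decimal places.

test statistic = 0.027

SE = σ/√n = 6/√29 = 1.1142
z = (x̄−μ₀)/SE = (72.03−72)/1.1142 = 0.0269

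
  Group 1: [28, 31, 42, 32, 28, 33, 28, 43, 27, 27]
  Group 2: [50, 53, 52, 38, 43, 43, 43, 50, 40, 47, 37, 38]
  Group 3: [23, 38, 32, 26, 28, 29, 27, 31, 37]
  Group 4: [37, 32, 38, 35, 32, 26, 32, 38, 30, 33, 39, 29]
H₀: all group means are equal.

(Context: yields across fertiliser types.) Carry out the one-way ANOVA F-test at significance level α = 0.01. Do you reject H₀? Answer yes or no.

Group means [31.90, 44.50, 30.11, 33.42], grand mean 35.465
SSB = Σnᵢ(x̄ᵢ−x̄)² = 1414.992; SSW = ΣΣ(x−x̄ᵢ)² = 1061.706
MSB = 1414.992/3 = 471.6640; MSW = 1061.706/39 = 27.2232
F = MSB/MSW = 17.3258
df = (3, 39)
p-value (upper-tail) = 0.00000
At α=0.01: p < α → reject H₀

reject H₀: yes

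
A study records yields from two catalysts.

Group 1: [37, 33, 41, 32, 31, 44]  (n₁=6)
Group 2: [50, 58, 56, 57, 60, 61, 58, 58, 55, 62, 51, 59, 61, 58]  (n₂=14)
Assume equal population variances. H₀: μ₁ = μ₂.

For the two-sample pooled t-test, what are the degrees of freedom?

degrees of freedom = 18

df = n₁ + n₂ − 2 = 6 + 14 − 2 = 18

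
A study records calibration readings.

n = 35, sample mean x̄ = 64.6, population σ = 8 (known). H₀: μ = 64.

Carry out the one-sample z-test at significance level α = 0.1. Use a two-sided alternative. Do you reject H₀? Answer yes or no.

SE = σ/√n = 8/√35 = 1.3522
z = (x̄−μ₀)/SE = (64.6−64)/1.3522 = 0.4437
p-value (two-sided) = 0.65726
At α=0.1: p ≥ α → fail to reject H₀

reject H₀: no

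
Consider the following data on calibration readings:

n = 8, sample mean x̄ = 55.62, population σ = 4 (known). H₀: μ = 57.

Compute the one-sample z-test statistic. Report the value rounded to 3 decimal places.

test statistic = -0.976

SE = σ/√n = 4/√8 = 1.4142
z = (x̄−μ₀)/SE = (55.62−57)/1.4142 = -0.9758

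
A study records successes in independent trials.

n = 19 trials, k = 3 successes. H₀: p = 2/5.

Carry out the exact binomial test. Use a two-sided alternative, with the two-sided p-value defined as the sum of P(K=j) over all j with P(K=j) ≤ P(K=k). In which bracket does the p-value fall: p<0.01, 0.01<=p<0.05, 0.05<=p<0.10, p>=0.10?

p-value bracket: 0.01<=p<0.05

Exact binomial: n=19, k=3, p₀=2/5=0.4000
P(X=j) = C(n,j)·p₀^j·(1−p₀)^(n−j); p = Σ P(X=j) over j with P(X=j) ≤ P(X=3)
p-value (two-sided) = 0.03452
→ bracket: 0.01<=p<0.05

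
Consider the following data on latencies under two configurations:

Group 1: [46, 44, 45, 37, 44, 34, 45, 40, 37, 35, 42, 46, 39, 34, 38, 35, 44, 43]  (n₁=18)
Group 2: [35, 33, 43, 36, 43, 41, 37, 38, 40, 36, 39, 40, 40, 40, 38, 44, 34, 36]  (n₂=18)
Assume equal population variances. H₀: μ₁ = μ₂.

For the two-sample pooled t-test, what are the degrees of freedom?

df = n₁ + n₂ − 2 = 18 + 18 − 2 = 34

degrees of freedom = 34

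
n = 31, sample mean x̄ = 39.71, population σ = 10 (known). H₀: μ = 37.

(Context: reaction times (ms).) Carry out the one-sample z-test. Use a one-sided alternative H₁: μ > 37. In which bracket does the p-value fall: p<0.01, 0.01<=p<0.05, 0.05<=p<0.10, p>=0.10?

SE = σ/√n = 10/√31 = 1.7961
z = (x̄−μ₀)/SE = (39.71−37)/1.7961 = 1.5089
p-value (one-sided, H₁ greater) = 0.06567
→ bracket: 0.05<=p<0.10

p-value bracket: 0.05<=p<0.10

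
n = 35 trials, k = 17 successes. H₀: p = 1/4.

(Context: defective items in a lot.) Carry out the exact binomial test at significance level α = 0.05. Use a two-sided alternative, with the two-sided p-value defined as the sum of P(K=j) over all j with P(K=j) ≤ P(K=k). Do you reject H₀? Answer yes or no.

reject H₀: yes

Exact binomial: n=35, k=17, p₀=1/4=0.2500
P(X=j) = C(n,j)·p₀^j·(1−p₀)^(n−j); p = Σ P(X=j) over j with P(X=j) ≤ P(X=17)
p-value (two-sided) = 0.00272
At α=0.05: p < α → reject H₀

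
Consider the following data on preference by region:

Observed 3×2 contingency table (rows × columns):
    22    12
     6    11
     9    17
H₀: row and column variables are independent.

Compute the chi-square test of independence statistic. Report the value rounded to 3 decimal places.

Row totals [34, 17, 26], col totals [37, 40], n=77
χ² = (22−16.34)²/16.34 + (12−17.66)²/17.66 + (6−8.17)²/8.17 + (11−8.83)²/8.83 + (9−12.49)²/12.49 + (17−13.51)²/13.51 = 6.7667
df = 2

test statistic = 6.767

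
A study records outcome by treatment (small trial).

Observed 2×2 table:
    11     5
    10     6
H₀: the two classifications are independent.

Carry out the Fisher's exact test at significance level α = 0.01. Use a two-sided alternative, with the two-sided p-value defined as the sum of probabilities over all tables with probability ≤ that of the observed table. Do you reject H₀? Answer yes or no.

Margins: r₁=16, r₂=16, c₁=21, c₂=11, n=32
p_obs = C(16,11)·C(16,10)/C(32,21); sum pmf over tables with pmf ≤ p_obs
p-value (two-sided) = 1.00000
At α=0.01: p ≥ α → fail to reject H₀

reject H₀: no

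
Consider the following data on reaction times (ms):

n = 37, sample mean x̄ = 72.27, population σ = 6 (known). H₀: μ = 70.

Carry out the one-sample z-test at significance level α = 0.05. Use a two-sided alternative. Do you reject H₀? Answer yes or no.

reject H₀: yes

SE = σ/√n = 6/√37 = 0.9864
z = (x̄−μ₀)/SE = (72.27−70)/0.9864 = 2.3013
p-value (two-sided) = 0.02137
At α=0.05: p < α → reject H₀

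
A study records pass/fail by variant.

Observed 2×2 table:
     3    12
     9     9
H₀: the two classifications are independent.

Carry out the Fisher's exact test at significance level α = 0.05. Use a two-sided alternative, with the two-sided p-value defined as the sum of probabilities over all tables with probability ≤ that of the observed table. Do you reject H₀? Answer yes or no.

Margins: r₁=15, r₂=18, c₁=12, c₂=21, n=33
p_obs = C(15,3)·C(18,9)/C(33,12); sum pmf over tables with pmf ≤ p_obs
p-value (two-sided) = 0.14507
At α=0.05: p ≥ α → fail to reject H₀

reject H₀: no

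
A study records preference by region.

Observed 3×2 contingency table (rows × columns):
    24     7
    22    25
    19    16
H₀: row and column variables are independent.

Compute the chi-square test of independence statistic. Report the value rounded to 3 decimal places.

test statistic = 7.381

Row totals [31, 47, 35], col totals [65, 48], n=113
χ² = (24−17.83)²/17.83 + (7−13.17)²/13.17 + (22−27.04)²/27.04 + (25−19.96)²/19.96 + (19−20.13)²/20.13 + (16−14.87)²/14.87 = 7.3807
df = 2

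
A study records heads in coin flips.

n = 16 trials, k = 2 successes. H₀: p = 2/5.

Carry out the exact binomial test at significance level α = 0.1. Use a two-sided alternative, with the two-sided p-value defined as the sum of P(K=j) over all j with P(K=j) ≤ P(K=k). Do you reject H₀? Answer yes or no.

Exact binomial: n=16, k=2, p₀=2/5=0.4000
P(X=j) = C(n,j)·p₀^j·(1−p₀)^(n−j); p = Σ P(X=j) over j with P(X=j) ≤ P(X=2)
p-value (two-sided) = 0.03748
At α=0.1: p < α → reject H₀

reject H₀: yes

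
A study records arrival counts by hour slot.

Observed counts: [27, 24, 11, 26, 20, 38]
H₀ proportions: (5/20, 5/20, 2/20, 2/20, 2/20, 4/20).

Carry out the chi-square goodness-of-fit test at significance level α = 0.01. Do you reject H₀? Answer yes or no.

n = 146; E_i = n·p_i = [36.50, 36.50, 14.60, 14.60, 14.60, 29.20]
χ² = (27−36.50)²/36.50 + (24−36.50)²/36.50 + (11−14.60)²/14.60 + (26−14.60)²/14.60 + (20−14.60)²/14.60 + (38−29.20)²/29.20 = 21.1918
df = 5
p-value (upper-tail) = 0.00075
At α=0.01: p < α → reject H₀

reject H₀: yes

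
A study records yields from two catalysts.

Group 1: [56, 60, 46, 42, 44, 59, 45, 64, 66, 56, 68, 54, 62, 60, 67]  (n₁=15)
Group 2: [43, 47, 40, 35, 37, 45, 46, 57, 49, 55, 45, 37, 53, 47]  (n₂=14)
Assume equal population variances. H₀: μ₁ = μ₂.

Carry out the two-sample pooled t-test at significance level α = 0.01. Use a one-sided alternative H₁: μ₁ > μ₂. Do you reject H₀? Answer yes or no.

x̄₁=56.600, s₁=8.724, n₁=15
x̄₂=45.429, s₂=6.722, n₂=14
s_p² = [14·8.724² + 13·6.722²]/27 = 61.2233
SE = √(s_p²·(1/15+1/14)) = 2.9077
t = (56.600−45.429)/2.9077 = 3.8420
df = 27
p-value (one-sided, H₁ greater) = 0.00034
At α=0.01: p < α → reject H₀

reject H₀: yes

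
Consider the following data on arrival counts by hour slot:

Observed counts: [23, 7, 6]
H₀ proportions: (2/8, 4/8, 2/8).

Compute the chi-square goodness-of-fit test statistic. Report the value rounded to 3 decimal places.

n = 36; E_i = n·p_i = [9.00, 18.00, 9.00]
χ² = (23−9.00)²/9.00 + (7−18.00)²/18.00 + (6−9.00)²/9.00 = 29.5000
df = 2

test statistic = 29.500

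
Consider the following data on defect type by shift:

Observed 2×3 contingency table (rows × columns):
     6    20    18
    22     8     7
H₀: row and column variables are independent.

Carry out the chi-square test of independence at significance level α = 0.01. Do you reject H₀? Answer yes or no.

Row totals [44, 37], col totals [28, 28, 25], n=81
χ² = (6−15.21)²/15.21 + (20−15.21)²/15.21 + (18−13.58)²/13.58 + (22−12.79)²/12.79 + (8−12.79)²/12.79 + (7−11.42)²/11.42 = 18.6601
df = 2
p-value (upper-tail) = 0.00009
At α=0.01: p < α → reject H₀

reject H₀: yes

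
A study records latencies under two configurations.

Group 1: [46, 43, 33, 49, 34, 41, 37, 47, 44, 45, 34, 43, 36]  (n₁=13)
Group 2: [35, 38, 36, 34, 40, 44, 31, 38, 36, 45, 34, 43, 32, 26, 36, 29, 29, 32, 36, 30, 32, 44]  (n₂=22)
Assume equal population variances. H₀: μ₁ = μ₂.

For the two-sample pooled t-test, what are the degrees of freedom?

degrees of freedom = 33

df = n₁ + n₂ − 2 = 13 + 22 − 2 = 33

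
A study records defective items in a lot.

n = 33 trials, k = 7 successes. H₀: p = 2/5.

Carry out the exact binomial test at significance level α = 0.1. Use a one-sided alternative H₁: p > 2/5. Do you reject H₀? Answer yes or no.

reject H₀: no

Exact binomial: n=33, k=7, p₀=2/5=0.4000
P(X≥7) from Σ C(n,i)·p₀^i·(1−p₀)^(n−i)
p-value (one-sided, H₁ greater) = 0.99339
At α=0.1: p ≥ α → fail to reject H₀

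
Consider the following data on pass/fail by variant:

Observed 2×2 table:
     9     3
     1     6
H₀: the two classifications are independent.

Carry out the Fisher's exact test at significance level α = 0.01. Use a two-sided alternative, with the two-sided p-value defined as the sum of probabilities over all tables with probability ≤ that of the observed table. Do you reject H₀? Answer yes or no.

Margins: r₁=12, r₂=7, c₁=10, c₂=9, n=19
p_obs = C(12,9)·C(7,1)/C(19,10); sum pmf over tables with pmf ≤ p_obs
p-value (two-sided) = 0.01977
At α=0.01: p ≥ α → fail to reject H₀

reject H₀: no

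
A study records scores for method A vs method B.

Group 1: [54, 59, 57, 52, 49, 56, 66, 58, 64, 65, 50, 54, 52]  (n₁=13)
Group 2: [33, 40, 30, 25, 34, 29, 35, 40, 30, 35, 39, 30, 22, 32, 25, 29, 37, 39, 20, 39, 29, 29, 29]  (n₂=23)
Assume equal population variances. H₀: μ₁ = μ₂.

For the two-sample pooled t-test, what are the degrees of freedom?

df = n₁ + n₂ − 2 = 13 + 23 − 2 = 34

degrees of freedom = 34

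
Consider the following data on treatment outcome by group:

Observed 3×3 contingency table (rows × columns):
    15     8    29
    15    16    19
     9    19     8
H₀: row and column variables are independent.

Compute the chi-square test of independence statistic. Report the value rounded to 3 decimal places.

Row totals [52, 50, 36], col totals [39, 43, 56], n=138
χ² = (15−14.70)²/14.70 + (8−16.20)²/16.20 + (29−21.10)²/21.10 + (15−14.13)²/14.13 + (16−15.58)²/15.58 + (19−20.29)²/20.29 + (9−10.17)²/10.17 + (19−11.22)²/11.22 + (8−14.61)²/14.61 = 15.7872
df = 4

test statistic = 15.787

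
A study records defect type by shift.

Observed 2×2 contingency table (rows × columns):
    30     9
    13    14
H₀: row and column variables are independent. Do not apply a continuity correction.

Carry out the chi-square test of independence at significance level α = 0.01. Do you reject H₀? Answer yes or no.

reject H₀: no

Row totals [39, 27], col totals [43, 23], n=66
χ² = (30−25.41)²/25.41 + (9−13.59)²/13.59 + (13−17.59)²/17.59 + (14−9.41)²/9.41 = 5.8184
df = 1
p-value (upper-tail) = 0.01586
At α=0.01: p ≥ α → fail to reject H₀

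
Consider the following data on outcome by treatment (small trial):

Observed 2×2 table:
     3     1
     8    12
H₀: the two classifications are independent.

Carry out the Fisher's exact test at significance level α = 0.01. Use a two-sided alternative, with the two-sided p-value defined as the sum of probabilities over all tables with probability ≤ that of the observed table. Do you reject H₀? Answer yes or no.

reject H₀: no

Margins: r₁=4, r₂=20, c₁=11, c₂=13, n=24
p_obs = C(4,3)·C(20,8)/C(24,11); sum pmf over tables with pmf ≤ p_obs
p-value (two-sided) = 0.30021
At α=0.01: p ≥ α → fail to reject H₀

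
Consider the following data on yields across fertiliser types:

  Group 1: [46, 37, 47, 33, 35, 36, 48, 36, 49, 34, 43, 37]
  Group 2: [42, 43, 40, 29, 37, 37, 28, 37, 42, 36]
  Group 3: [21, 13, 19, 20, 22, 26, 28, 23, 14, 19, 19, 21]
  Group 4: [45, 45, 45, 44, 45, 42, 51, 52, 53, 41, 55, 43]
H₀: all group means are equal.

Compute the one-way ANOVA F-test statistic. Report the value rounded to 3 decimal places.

test statistic = 58.340

Group means [40.08, 37.10, 20.42, 46.75], grand mean 36.043
SSB = Σnᵢ(x̄ᵢ−x̄)² = 4512.930; SSW = ΣΣ(x−x̄ᵢ)² = 1082.983
MSB = 4512.930/3 = 1504.3099; MSW = 1082.983/42 = 25.7853
F = MSB/MSW = 58.3398
df = (3, 42)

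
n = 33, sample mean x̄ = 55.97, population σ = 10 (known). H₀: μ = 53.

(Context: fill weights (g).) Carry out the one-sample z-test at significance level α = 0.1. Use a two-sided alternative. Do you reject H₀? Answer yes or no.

SE = σ/√n = 10/√33 = 1.7408
z = (x̄−μ₀)/SE = (55.97−53)/1.7408 = 1.7061
p-value (two-sided) = 0.08798
At α=0.1: p < α → reject H₀

reject H₀: yes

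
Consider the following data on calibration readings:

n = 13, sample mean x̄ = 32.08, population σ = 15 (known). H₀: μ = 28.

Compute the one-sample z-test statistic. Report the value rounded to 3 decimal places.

SE = σ/√n = 15/√13 = 4.1603
z = (x̄−μ₀)/SE = (32.08−28)/4.1603 = 0.9807

test statistic = 0.981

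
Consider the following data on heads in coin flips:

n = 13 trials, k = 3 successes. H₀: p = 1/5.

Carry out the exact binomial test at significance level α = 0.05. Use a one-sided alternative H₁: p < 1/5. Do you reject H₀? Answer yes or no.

Exact binomial: n=13, k=3, p₀=1/5=0.2000
P(X≤3) from Σ C(n,i)·p₀^i·(1−p₀)^(n−i)
p-value (one-sided, H₁ less) = 0.74732
At α=0.05: p ≥ α → fail to reject H₀

reject H₀: no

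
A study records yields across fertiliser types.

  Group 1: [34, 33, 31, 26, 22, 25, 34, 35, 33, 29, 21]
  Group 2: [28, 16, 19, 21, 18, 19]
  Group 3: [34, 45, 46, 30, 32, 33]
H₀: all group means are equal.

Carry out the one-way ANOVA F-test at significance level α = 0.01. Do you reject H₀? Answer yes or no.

Group means [29.36, 20.17, 36.67], grand mean 28.870
SSB = Σnᵢ(x̄ᵢ−x̄)² = 821.897; SSW = ΣΣ(x−x̄ᵢ)² = 588.712
MSB = 821.897/2 = 410.9483; MSW = 588.712/20 = 29.4356
F = MSB/MSW = 13.9609
df = (2, 20)
p-value (upper-tail) = 0.00016
At α=0.01: p < α → reject H₀

reject H₀: yes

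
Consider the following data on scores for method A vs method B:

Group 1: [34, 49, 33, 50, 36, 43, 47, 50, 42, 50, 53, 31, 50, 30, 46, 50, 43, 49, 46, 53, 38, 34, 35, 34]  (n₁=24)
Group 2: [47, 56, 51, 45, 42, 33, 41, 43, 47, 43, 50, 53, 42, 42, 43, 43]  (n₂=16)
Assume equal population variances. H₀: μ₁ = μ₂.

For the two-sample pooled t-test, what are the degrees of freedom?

degrees of freedom = 38

df = n₁ + n₂ − 2 = 24 + 16 − 2 = 38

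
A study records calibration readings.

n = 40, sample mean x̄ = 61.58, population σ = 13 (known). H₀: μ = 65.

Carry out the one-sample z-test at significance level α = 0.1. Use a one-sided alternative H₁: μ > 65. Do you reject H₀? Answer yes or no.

reject H₀: no

SE = σ/√n = 13/√40 = 2.0555
z = (x̄−μ₀)/SE = (61.58−65)/2.0555 = -1.6638
p-value (one-sided, H₁ greater) = 0.95193
At α=0.1: p ≥ α → fail to reject H₀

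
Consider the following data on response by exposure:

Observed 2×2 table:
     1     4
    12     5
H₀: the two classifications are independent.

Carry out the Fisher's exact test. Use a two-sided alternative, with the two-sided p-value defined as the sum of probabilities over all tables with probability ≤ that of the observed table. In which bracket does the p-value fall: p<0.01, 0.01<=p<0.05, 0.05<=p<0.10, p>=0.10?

p-value bracket: p>=0.10

Margins: r₁=5, r₂=17, c₁=13, c₂=9, n=22
p_obs = C(5,1)·C(17,12)/C(22,13); sum pmf over tables with pmf ≤ p_obs
p-value (two-sided) = 0.11586
→ bracket: p>=0.10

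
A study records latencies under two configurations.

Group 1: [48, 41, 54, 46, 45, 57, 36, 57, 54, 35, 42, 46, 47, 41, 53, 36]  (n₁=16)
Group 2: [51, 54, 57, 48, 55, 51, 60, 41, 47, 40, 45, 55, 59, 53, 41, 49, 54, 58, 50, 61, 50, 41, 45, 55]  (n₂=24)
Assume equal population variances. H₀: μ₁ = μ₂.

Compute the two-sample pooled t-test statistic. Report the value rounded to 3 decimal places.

test statistic = -2.159

x̄₁=46.125, s₁=7.356, n₁=16
x̄₂=50.833, s₂=6.336, n₂=24
s_p² = [15·7.356² + 23·6.336²]/38 = 45.6601
SE = √(s_p²·(1/16+1/24)) = 2.1809
t = (46.125−50.833)/2.1809 = -2.1589
df = 38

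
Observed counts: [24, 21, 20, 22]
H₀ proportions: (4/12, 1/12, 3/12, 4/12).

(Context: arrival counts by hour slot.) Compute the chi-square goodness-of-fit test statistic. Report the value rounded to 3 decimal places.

test statistic = 28.770

n = 87; E_i = n·p_i = [29.00, 7.25, 21.75, 29.00]
χ² = (24−29.00)²/29.00 + (21−7.25)²/7.25 + (20−21.75)²/21.75 + (22−29.00)²/29.00 = 28.7701
df = 3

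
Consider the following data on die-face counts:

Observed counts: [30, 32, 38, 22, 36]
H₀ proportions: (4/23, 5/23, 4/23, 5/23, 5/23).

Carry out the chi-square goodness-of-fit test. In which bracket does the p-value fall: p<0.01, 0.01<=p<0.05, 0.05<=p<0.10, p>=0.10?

n = 158; E_i = n·p_i = [27.48, 34.35, 27.48, 34.35, 34.35]
χ² = (30−27.48)²/27.48 + (32−34.35)²/34.35 + (38−27.48)²/27.48 + (22−34.35)²/34.35 + (36−34.35)²/34.35 = 8.9392
df = 4
p-value (upper-tail) = 0.06264
→ bracket: 0.05<=p<0.10

p-value bracket: 0.05<=p<0.10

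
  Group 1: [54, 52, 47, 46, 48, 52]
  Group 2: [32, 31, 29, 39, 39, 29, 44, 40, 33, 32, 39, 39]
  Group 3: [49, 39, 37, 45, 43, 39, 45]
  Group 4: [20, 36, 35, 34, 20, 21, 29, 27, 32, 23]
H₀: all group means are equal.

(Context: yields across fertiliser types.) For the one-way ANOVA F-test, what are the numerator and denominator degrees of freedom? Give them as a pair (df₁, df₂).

degrees of freedom = [3, 31]

k = 4 groups, N = 35 total
df = (k−1, N−k) = (4−1, 35−4) = (3, 31)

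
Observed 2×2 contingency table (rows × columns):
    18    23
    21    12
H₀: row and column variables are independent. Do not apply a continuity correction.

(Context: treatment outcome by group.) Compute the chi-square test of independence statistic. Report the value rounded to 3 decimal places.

test statistic = 2.856

Row totals [41, 33], col totals [39, 35], n=74
χ² = (18−21.61)²/21.61 + (23−19.39)²/19.39 + (21−17.39)²/17.39 + (12−15.61)²/15.61 = 2.8564
df = 1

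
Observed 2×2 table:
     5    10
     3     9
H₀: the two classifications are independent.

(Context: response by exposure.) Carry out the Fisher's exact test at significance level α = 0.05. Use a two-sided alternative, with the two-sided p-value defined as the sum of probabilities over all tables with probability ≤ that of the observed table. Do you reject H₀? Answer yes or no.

Margins: r₁=15, r₂=12, c₁=8, c₂=19, n=27
p_obs = C(15,5)·C(12,3)/C(27,8); sum pmf over tables with pmf ≤ p_obs
p-value (two-sided) = 0.69565
At α=0.05: p ≥ α → fail to reject H₀

reject H₀: no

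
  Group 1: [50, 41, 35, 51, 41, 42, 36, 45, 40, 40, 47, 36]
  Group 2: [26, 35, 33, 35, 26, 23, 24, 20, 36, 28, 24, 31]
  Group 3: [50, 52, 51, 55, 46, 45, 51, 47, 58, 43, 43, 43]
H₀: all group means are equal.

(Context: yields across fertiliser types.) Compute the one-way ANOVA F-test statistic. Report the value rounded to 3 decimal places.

test statistic = 46.675

Group means [42.00, 28.42, 48.67], grand mean 39.694
SSB = Σnᵢ(x̄ᵢ−x̄)² = 2556.056; SSW = ΣΣ(x−x̄ᵢ)² = 903.583
MSB = 2556.056/2 = 1278.0278; MSW = 903.583/33 = 27.3813
F = MSB/MSW = 46.6752
df = (2, 33)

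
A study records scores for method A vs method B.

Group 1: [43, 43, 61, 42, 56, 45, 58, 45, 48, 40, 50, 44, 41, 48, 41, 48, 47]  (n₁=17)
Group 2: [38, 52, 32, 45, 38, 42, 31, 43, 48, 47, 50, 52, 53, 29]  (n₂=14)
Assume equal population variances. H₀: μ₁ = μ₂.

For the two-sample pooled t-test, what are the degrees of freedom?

degrees of freedom = 29

df = n₁ + n₂ − 2 = 17 + 14 − 2 = 29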